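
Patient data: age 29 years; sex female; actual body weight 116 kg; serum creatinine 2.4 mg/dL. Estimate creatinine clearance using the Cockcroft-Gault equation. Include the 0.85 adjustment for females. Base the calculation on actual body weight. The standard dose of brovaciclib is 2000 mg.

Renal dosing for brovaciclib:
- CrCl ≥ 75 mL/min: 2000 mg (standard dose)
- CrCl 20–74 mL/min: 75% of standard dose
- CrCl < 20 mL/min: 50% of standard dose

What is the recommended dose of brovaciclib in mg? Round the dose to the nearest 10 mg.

CrCl = (140 − 29) × 116 / (72 × 2.4) × 0.85 = 12876.0 / 172.80 × 0.85 ≈ 63.3 mL/min
CrCl ≈ 63 mL/min → bracket 20–74 mL/min.
75% of 2000 mg = 1500 mg

1500 mg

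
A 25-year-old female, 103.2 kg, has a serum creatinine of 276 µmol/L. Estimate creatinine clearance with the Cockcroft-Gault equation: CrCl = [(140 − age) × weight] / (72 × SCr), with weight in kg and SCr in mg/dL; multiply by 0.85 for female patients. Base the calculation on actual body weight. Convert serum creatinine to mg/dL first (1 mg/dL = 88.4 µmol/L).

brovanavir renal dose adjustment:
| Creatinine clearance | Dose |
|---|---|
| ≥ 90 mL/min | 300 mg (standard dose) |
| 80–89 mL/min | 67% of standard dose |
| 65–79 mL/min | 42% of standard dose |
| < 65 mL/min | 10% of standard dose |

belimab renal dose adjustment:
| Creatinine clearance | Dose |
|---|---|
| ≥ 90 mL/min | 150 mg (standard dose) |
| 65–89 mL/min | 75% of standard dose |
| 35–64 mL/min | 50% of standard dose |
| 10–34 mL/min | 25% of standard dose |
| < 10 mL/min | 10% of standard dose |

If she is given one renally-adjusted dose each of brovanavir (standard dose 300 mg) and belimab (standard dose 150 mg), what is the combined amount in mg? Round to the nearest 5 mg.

105 mg

SCr = 276 / 88.4 = 3.122 mg/dL
CrCl = (140 − 25) × 103.2 / (72 × 3.122) × 0.85 = 11868.0 / 224.78 × 0.85 ≈ 44.9 mL/min
CrCl ≈ 45 mL/min.
brovanavir: < 65 mL/min → 10% of 300 mg = 30 mg.
belimab: 35–64 mL/min → 50% of 150 mg = 75 mg.
Total = 30 + 75 = 105 mg.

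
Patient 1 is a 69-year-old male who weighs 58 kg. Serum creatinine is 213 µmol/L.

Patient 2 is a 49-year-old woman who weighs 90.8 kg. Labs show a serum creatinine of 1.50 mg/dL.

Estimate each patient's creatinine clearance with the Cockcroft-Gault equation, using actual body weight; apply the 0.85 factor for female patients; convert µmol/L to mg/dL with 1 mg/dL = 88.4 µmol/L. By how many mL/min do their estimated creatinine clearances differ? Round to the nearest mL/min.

Patient 1: SCr = 213 / 88.4 = 2.41 mg/dL
Patient 1: CrCl = (140 − 69) × 58 / (72 × 2.41) = 4118.0 / 173.52 ≈ 23.7 mL/min
Patient 2: CrCl = (140 − 49) × 90.8 / (72 × 1.5) × 0.85 = 8262.8 / 108.00 × 0.85 ≈ 65.0 mL/min
|23.7 − 65.0| = 41.3 mL/min

41 mL/min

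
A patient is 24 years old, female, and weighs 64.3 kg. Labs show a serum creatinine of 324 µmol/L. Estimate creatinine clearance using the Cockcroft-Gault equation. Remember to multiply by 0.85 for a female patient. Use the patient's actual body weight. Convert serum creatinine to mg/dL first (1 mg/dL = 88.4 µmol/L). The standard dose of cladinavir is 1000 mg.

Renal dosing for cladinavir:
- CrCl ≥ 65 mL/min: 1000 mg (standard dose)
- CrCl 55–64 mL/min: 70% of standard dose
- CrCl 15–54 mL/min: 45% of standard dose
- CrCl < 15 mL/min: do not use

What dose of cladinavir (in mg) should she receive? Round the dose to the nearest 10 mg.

SCr = 324 / 88.4 = 3.665 mg/dL
CrCl = (140 − 24) × 64.3 / (72 × 3.665) × 0.85 = 7458.8 / 263.88 × 0.85 ≈ 24.0 mL/min
CrCl ≈ 24 mL/min → bracket 15–54 mL/min.
45% of 1000 mg = 450 mg

450 mg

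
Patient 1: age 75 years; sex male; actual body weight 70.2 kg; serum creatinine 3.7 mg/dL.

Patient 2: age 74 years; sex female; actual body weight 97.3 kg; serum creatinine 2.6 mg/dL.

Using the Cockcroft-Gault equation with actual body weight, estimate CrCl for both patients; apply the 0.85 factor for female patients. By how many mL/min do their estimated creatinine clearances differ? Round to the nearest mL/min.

12 mL/min

Patient 1: CrCl = (140 − 75) × 70.2 / (72 × 3.7) = 4563.0 / 266.40 ≈ 17.1 mL/min
Patient 2: CrCl = (140 − 74) × 97.3 / (72 × 2.6) × 0.85 = 6421.8 / 187.20 × 0.85 ≈ 29.2 mL/min
|17.1 − 29.2| = 12.1 mL/min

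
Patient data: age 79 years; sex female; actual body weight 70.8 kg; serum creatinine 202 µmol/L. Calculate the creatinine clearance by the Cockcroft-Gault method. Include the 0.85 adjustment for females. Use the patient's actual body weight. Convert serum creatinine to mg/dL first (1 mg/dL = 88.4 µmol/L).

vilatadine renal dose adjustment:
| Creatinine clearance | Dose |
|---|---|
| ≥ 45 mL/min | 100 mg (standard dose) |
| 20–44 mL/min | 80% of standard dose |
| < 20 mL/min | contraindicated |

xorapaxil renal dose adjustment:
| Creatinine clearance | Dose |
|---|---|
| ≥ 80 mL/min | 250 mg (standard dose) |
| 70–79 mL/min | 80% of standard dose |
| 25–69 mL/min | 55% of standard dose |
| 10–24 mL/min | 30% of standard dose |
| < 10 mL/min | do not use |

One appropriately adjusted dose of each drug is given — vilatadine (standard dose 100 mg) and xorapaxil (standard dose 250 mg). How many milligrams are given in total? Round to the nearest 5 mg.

155 mg

SCr = 202 / 88.4 = 2.285 mg/dL
CrCl = (140 − 79) × 70.8 / (72 × 2.285) × 0.85 = 4318.8 / 164.52 × 0.85 ≈ 22.3 mL/min
CrCl ≈ 22 mL/min.
vilatadine: 20–44 mL/min → 80% of 100 mg = 80 mg.
xorapaxil: 10–24 mL/min → 30% of 250 mg = 75 mg.
Total = 80 + 75 = 155 mg.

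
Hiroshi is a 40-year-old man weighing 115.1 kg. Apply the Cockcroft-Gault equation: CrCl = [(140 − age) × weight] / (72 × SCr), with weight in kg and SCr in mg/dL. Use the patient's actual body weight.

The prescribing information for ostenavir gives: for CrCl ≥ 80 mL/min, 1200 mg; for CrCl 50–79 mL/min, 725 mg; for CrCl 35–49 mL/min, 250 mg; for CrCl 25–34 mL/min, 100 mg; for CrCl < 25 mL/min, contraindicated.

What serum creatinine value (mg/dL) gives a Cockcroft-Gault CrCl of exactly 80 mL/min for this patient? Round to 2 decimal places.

2.00 mg/dL

Standard dose requires CrCl ≥ 80 mL/min.
Set (140 − 40) × 115.1 / (72 × SCr) = 80
SCr = (140 − 40) × 115.1 / (72 × 80) = 1.998 mg/dL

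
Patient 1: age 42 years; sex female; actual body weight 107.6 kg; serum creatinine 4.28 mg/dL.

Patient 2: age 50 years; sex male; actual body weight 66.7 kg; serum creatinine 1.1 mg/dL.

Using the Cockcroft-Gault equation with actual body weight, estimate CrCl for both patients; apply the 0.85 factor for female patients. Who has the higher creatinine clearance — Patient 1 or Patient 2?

Patient 1: CrCl = (140 − 42) × 107.6 / (72 × 4.28) × 0.85 = 10544.8 / 308.16 × 0.85 ≈ 29.1 mL/min
Patient 2: CrCl = (140 − 50) × 66.7 / (72 × 1.1) = 6003.0 / 79.20 ≈ 75.8 mL/min
29.1 vs 75.8 mL/min → Patient 2 is higher.

Patient 2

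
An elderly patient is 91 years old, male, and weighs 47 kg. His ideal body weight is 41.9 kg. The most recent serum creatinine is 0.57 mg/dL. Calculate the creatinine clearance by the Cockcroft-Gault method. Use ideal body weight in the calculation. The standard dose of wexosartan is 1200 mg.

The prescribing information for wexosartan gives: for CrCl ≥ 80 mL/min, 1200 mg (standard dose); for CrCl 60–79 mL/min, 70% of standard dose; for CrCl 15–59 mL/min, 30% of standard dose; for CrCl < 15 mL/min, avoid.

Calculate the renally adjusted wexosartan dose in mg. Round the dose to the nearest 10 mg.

CrCl = (140 − 91) × 41.9 / (72 × 0.57) = 2053.1 / 41.04 ≈ 50.0 mL/min
CrCl ≈ 50 mL/min → bracket 15–59 mL/min.
30% of 1200 mg = 360 mg

360 mg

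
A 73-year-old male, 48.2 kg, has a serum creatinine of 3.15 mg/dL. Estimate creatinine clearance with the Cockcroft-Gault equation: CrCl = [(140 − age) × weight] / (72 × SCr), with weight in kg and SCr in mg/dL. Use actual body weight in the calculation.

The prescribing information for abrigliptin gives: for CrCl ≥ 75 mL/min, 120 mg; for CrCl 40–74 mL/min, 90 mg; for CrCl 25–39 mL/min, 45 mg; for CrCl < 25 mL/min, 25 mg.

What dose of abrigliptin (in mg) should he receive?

CrCl = (140 − 73) × 48.2 / (72 × 3.15) = 3229.4 / 226.80 ≈ 14.2 mL/min
CrCl ≈ 14 mL/min → bracket < 25 mL/min.
Dose for this bracket: 25 mg.

25 mg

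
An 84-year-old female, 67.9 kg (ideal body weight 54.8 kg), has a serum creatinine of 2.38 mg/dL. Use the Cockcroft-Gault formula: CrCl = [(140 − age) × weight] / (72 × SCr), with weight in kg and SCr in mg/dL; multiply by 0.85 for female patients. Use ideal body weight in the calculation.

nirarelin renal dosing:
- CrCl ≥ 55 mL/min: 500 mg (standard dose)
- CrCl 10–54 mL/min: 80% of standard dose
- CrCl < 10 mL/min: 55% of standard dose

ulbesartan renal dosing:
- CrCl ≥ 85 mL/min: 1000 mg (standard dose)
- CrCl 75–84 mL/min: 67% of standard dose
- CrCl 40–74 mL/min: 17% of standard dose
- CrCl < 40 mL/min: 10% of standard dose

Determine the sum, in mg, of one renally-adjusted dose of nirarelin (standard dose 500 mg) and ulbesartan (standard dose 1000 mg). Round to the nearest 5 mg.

CrCl = (140 − 84) × 54.8 / (72 × 2.38) × 0.85 = 3068.8 / 171.36 × 0.85 ≈ 15.2 mL/min
CrCl ≈ 15 mL/min.
nirarelin: 10–54 mL/min → 80% of 500 mg = 400 mg.
ulbesartan: < 40 mL/min → 10% of 1000 mg = 100 mg.
Total = 400 + 100 = 500 mg.

500 mg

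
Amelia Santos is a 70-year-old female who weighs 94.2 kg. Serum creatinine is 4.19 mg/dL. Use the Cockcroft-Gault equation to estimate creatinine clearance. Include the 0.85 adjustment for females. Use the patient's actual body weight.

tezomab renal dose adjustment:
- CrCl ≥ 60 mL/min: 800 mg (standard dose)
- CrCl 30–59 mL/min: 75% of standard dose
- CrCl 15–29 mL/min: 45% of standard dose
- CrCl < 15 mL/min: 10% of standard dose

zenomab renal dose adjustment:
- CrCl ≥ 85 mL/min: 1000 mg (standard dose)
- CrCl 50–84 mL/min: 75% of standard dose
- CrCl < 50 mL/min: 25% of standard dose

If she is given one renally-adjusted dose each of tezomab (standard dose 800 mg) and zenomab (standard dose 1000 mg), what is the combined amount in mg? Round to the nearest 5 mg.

610 mg

CrCl = (140 − 70) × 94.2 / (72 × 4.19) × 0.85 = 6594.0 / 301.68 × 0.85 ≈ 18.6 mL/min
CrCl ≈ 19 mL/min.
tezomab: 15–29 mL/min → 45% of 800 mg = 360 mg.
zenomab: < 50 mL/min → 25% of 1000 mg = 250 mg.
Total = 360 + 250 = 610 mg.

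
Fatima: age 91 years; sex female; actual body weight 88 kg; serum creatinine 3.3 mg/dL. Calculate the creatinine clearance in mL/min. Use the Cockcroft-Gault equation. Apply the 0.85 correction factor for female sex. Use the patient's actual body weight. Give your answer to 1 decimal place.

15.4 mL/min

CrCl = (140 − 91) × 88 / (72 × 3.3) × 0.85 = 4312.0 / 237.60 × 0.85 ≈ 15.4 mL/min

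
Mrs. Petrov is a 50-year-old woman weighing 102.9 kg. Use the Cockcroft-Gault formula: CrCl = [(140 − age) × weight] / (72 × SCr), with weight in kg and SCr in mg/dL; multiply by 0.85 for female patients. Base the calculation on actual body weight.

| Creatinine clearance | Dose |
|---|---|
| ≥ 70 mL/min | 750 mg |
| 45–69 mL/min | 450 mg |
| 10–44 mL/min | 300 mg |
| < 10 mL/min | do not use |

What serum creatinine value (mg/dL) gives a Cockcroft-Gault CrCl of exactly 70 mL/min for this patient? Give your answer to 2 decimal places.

Standard dose requires CrCl ≥ 70 mL/min.
Set (140 − 50) × 102.9 × 0.85 / (72 × SCr) = 70
SCr = (140 − 50) × 102.9 × 0.85 / (72 × 70) = 1.562 mg/dL

1.56 mg/dL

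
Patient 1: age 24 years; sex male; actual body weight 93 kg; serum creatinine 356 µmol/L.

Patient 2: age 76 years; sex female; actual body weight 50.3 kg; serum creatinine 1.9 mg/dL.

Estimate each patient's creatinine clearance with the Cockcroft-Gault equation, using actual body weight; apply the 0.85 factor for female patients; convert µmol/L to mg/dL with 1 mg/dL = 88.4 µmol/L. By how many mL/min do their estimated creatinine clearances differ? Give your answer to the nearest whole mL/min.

Patient 1: SCr = 356 / 88.4 = 4.027 mg/dL
Patient 1: CrCl = (140 − 24) × 93 / (72 × 4.027) = 10788.0 / 289.94 ≈ 37.2 mL/min
Patient 2: CrCl = (140 − 76) × 50.3 / (72 × 1.9) × 0.85 = 3219.2 / 136.80 × 0.85 ≈ 20.0 mL/min
|37.2 − 20.0| = 17.2 mL/min

17 mL/min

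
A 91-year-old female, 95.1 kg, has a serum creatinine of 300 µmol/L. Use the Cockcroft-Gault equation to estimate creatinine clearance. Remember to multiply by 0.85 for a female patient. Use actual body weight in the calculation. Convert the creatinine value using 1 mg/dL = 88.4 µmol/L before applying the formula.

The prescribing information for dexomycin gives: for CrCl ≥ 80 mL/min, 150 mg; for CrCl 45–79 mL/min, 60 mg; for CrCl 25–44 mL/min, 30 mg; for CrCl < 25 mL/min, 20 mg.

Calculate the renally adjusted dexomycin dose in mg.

SCr = 300 / 88.4 = 3.394 mg/dL
CrCl = (140 − 91) × 95.1 / (72 × 3.394) × 0.85 = 4659.9 / 244.37 × 0.85 ≈ 16.2 mL/min
CrCl ≈ 16 mL/min → bracket < 25 mL/min.
Dose for this bracket: 20 mg.

20 mg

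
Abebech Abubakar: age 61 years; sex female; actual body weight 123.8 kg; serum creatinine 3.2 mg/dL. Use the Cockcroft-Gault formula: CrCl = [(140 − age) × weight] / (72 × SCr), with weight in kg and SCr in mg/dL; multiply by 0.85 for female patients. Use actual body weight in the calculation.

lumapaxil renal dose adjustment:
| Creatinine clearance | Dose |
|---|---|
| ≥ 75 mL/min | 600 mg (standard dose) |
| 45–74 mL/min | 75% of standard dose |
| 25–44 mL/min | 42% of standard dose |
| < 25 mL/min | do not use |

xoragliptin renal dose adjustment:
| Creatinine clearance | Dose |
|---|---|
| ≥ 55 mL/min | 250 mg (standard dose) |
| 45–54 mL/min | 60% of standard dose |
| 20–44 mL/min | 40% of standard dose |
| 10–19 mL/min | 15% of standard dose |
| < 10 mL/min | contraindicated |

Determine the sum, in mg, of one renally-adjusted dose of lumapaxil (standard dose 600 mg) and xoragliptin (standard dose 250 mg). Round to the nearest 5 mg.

CrCl = (140 − 61) × 123.8 / (72 × 3.2) × 0.85 = 9780.2 / 230.40 × 0.85 ≈ 36.1 mL/min
CrCl ≈ 36 mL/min.
lumapaxil: 25–44 mL/min → 42% of 600 mg = 252 mg.
xoragliptin: 20–44 mL/min → 40% of 250 mg = 100 mg.
Total = 252 + 100 = 352 mg.

350 mg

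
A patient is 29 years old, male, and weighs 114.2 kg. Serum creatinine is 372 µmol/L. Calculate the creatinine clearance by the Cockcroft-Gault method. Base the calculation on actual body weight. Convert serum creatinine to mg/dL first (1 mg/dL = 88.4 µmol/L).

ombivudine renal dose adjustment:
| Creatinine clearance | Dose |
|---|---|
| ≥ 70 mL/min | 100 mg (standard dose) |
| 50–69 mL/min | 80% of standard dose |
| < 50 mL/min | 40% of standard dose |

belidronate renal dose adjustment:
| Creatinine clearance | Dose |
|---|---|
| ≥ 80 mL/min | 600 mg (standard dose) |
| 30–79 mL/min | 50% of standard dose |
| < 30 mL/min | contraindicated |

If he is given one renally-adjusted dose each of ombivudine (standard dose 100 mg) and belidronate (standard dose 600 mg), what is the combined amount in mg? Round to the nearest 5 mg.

SCr = 372 / 88.4 = 4.208 mg/dL
CrCl = (140 − 29) × 114.2 / (72 × 4.208) = 12676.2 / 302.98 ≈ 41.8 mL/min
CrCl ≈ 42 mL/min.
ombivudine: < 50 mL/min → 40% of 100 mg = 40 mg.
belidronate: 30–79 mL/min → 50% of 600 mg = 300 mg.
Total = 40 + 300 = 340 mg.

340 mg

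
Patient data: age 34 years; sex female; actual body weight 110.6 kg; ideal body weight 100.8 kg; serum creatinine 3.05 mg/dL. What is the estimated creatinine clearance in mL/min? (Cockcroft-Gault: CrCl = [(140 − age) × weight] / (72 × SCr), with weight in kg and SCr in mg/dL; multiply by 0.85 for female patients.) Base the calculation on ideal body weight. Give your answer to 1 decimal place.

CrCl = (140 − 34) × 100.8 / (72 × 3.05) × 0.85 = 10684.8 / 219.60 × 0.85 ≈ 41.4 mL/min

41.4 mL/min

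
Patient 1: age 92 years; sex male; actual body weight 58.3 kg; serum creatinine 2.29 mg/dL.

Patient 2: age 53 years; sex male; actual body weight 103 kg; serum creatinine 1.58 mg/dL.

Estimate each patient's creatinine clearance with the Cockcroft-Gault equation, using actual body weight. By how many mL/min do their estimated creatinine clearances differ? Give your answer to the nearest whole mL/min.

Patient 1: CrCl = (140 − 92) × 58.3 / (72 × 2.29) = 2798.4 / 164.88 ≈ 17.0 mL/min
Patient 2: CrCl = (140 − 53) × 103 / (72 × 1.58) = 8961.0 / 113.76 ≈ 78.8 mL/min
|17.0 − 78.8| = 61.8 mL/min

62 mL/min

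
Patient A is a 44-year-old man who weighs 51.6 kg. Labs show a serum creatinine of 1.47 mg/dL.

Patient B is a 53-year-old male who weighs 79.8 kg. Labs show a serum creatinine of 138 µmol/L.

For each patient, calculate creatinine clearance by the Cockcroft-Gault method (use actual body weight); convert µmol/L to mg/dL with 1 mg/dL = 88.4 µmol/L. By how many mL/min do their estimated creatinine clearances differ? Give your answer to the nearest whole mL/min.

Patient A: CrCl = (140 − 44) × 51.6 / (72 × 1.47) = 4953.6 / 105.84 ≈ 46.8 mL/min
Patient B: SCr = 138 / 88.4 = 1.561 mg/dL
Patient B: CrCl = (140 − 53) × 79.8 / (72 × 1.561) = 6942.6 / 112.39 ≈ 61.8 mL/min
|46.8 − 61.8| = 15.0 mL/min

15 mL/min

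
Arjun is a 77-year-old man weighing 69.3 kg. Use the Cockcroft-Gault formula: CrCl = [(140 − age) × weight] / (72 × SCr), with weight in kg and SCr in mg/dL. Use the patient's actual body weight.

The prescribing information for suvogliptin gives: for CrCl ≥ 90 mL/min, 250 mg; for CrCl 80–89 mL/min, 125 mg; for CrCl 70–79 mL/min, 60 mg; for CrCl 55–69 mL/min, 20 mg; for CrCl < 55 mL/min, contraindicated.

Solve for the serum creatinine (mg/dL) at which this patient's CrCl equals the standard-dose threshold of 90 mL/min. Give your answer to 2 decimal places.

Standard dose requires CrCl ≥ 90 mL/min.
Set (140 − 77) × 69.3 / (72 × SCr) = 90
SCr = (140 − 77) × 69.3 / (72 × 90) = 0.674 mg/dL

0.67 mg/dL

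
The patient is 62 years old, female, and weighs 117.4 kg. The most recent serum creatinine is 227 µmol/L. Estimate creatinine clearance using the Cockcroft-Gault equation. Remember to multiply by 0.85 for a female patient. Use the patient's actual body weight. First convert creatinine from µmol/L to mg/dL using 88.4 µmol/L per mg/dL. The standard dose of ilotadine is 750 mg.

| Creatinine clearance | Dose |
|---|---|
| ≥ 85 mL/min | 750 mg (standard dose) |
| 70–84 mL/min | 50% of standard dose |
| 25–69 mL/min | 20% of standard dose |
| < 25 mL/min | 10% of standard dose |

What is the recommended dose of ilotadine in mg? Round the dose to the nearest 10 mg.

150 mg

SCr = 227 / 88.4 = 2.568 mg/dL
CrCl = (140 − 62) × 117.4 / (72 × 2.568) × 0.85 = 9157.2 / 184.90 × 0.85 ≈ 42.1 mL/min
CrCl ≈ 42 mL/min → bracket 25–69 mL/min.
20% of 750 mg = 150 mg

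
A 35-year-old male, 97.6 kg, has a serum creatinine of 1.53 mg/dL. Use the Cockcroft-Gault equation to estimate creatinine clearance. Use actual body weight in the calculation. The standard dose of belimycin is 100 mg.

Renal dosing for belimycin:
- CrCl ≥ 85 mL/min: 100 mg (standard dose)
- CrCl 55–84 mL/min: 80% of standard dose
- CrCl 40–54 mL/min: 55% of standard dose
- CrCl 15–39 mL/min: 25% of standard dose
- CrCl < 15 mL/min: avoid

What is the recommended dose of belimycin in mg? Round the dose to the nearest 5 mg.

100 mg

CrCl = (140 − 35) × 97.6 / (72 × 1.53) = 10248.0 / 110.16 ≈ 93.0 mL/min
CrCl ≈ 93 mL/min → bracket ≥ 85 mL/min.
100% of 100 mg = 100 mg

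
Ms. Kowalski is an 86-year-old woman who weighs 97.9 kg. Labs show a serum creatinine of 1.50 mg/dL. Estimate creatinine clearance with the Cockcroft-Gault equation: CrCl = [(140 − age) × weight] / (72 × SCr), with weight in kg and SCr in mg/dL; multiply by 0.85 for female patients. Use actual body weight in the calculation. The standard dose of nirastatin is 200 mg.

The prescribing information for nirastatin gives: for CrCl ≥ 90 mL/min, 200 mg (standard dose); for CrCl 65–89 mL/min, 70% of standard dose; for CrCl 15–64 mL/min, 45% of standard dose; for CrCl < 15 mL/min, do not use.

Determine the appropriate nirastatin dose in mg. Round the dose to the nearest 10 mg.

90 mg

CrCl = (140 − 86) × 97.9 / (72 × 1.5) × 0.85 = 5286.6 / 108.00 × 0.85 ≈ 41.6 mL/min
CrCl ≈ 42 mL/min → bracket 15–64 mL/min.
45% of 200 mg = 90 mg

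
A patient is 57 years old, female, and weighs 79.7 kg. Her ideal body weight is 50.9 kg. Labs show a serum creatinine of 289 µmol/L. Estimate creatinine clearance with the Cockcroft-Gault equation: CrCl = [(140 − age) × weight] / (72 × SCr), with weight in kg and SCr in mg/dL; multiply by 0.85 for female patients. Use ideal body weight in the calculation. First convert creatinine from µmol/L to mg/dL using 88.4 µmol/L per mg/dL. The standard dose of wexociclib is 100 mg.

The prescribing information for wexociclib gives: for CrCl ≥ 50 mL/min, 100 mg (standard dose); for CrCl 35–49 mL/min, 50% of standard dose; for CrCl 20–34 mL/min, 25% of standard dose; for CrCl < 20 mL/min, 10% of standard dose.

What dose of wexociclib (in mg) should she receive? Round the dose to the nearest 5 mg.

10 mg

SCr = 289 / 88.4 = 3.269 mg/dL
CrCl = (140 − 57) × 50.9 / (72 × 3.269) × 0.85 = 4224.7 / 235.37 × 0.85 ≈ 15.3 mL/min
CrCl ≈ 15 mL/min → bracket < 20 mL/min.
10% of 100 mg = 10 mg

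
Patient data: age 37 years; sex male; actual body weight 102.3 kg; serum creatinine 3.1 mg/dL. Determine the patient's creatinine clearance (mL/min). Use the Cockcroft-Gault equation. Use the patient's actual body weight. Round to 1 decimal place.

47.2 mL/min

CrCl = (140 − 37) × 102.3 / (72 × 3.1) = 10536.9 / 223.20 ≈ 47.2 mL/min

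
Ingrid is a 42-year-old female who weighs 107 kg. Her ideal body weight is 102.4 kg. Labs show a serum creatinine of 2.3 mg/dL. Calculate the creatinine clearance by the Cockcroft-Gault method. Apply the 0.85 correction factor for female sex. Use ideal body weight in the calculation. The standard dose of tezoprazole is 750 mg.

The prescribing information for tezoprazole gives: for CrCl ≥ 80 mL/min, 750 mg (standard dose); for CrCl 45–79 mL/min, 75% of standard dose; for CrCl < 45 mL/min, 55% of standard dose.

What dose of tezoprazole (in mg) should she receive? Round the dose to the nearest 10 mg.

CrCl = (140 − 42) × 102.4 / (72 × 2.3) × 0.85 = 10035.2 / 165.60 × 0.85 ≈ 51.5 mL/min
CrCl ≈ 52 mL/min → bracket 45–79 mL/min.
75% of 750 mg = 562.5 mg → 560 mg

560 mg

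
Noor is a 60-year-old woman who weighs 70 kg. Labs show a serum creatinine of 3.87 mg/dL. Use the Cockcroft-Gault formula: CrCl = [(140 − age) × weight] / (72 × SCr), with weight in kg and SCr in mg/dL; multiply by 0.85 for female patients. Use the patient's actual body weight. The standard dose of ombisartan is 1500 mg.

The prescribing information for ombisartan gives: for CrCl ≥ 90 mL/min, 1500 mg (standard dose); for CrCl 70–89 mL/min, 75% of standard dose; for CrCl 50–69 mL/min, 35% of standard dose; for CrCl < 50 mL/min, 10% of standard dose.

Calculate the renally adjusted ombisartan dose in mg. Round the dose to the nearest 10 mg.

150 mg

CrCl = (140 − 60) × 70 / (72 × 3.87) × 0.85 = 5600.0 / 278.64 × 0.85 ≈ 17.1 mL/min
CrCl ≈ 17 mL/min → bracket < 50 mL/min.
10% of 1500 mg = 150 mg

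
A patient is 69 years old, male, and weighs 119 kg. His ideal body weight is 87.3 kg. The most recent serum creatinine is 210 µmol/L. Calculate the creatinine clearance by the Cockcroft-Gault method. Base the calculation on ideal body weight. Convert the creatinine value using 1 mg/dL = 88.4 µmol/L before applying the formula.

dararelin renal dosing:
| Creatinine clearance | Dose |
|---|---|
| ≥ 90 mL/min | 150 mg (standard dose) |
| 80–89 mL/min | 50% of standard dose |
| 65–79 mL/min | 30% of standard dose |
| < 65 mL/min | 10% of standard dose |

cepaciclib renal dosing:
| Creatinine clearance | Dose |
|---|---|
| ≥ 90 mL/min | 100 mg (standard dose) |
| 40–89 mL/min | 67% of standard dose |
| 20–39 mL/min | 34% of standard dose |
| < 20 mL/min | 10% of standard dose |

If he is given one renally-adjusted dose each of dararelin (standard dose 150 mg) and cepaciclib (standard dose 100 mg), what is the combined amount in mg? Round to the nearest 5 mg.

SCr = 210 / 88.4 = 2.376 mg/dL
CrCl = (140 − 69) × 87.3 / (72 × 2.376) = 6198.3 / 171.07 ≈ 36.2 mL/min
CrCl ≈ 36 mL/min.
dararelin: < 65 mL/min → 10% of 150 mg = 15 mg.
cepaciclib: 20–39 mL/min → 34% of 100 mg = 34 mg.
Total = 15 + 34 = 49 mg.

50 mg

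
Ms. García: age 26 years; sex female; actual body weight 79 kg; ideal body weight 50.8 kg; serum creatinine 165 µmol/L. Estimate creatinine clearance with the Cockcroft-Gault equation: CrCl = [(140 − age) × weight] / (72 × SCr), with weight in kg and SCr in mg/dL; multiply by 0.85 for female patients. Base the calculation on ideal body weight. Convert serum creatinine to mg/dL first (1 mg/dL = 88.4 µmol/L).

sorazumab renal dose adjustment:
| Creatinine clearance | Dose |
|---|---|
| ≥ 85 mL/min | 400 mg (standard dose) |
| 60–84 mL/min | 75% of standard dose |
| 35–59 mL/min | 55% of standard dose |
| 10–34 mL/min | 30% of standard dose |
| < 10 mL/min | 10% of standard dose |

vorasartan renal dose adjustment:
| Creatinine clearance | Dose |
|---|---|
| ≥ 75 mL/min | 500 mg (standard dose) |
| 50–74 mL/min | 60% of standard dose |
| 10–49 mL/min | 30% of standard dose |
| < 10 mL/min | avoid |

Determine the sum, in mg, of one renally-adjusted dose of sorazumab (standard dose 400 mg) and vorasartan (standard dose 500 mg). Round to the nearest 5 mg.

SCr = 165 / 88.4 = 1.867 mg/dL
CrCl = (140 − 26) × 50.8 / (72 × 1.867) × 0.85 = 5791.2 / 134.42 × 0.85 ≈ 36.6 mL/min
CrCl ≈ 37 mL/min.
sorazumab: 35–59 mL/min → 55% of 400 mg = 220 mg.
vorasartan: 10–49 mL/min → 30% of 500 mg = 150 mg.
Total = 220 + 150 = 370 mg.

370 mg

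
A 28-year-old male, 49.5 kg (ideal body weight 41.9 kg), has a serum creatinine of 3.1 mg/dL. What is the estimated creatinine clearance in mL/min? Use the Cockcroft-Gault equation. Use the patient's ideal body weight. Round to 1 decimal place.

CrCl = (140 − 28) × 41.9 / (72 × 3.1) = 4692.8 / 223.20 ≈ 21.0 mL/min

21.0 mL/min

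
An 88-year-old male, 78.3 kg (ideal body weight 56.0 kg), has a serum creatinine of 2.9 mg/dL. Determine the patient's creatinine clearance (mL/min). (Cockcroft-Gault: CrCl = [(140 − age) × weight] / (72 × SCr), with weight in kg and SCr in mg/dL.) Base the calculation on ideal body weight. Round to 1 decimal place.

CrCl = (140 − 88) × 56 / (72 × 2.9) = 2912.0 / 208.80 ≈ 13.9 mL/min

13.9 mL/min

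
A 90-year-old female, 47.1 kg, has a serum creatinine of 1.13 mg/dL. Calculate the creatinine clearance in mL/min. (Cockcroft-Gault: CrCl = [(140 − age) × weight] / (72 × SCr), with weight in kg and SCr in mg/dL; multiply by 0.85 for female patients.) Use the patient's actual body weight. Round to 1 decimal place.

CrCl = (140 − 90) × 47.1 / (72 × 1.13) × 0.85 = 2355.0 / 81.36 × 0.85 ≈ 24.6 mL/min

24.6 mL/min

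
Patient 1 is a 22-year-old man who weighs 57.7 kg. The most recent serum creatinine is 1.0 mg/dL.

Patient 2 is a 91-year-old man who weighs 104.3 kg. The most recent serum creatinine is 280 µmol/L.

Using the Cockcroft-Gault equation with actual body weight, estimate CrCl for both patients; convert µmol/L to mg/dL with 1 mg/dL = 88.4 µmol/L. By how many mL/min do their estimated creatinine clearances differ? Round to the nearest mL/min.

72 mL/min

Patient 1: CrCl = (140 − 22) × 57.7 / (72 × 1) = 6808.6 / 72.00 ≈ 94.6 mL/min
Patient 2: SCr = 280 / 88.4 = 3.167 mg/dL
Patient 2: CrCl = (140 − 91) × 104.3 / (72 × 3.167) = 5110.7 / 228.02 ≈ 22.4 mL/min
|94.6 − 22.4| = 72.2 mL/min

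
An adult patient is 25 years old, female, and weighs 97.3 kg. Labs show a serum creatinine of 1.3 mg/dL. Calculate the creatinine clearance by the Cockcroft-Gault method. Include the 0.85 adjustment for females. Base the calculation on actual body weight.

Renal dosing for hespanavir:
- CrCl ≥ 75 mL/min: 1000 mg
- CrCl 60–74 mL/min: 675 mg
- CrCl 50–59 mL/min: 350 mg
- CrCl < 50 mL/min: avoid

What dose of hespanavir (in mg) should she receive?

1000 mg

CrCl = (140 − 25) × 97.3 / (72 × 1.3) × 0.85 = 11189.5 / 93.60 × 0.85 ≈ 101.6 mL/min
CrCl ≈ 102 mL/min → bracket ≥ 75 mL/min.
Dose for this bracket: 1000 mg.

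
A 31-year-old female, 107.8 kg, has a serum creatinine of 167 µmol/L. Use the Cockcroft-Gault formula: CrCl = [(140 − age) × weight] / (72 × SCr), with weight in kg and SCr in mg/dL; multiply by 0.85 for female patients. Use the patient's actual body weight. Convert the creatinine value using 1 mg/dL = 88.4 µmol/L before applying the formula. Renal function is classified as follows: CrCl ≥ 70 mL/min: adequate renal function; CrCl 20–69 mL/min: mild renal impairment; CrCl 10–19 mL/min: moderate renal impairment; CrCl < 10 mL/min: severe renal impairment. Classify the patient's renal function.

SCr = 167 / 88.4 = 1.889 mg/dL
CrCl = (140 − 31) × 107.8 / (72 × 1.889) × 0.85 = 11750.2 / 136.01 × 0.85 ≈ 73.4 mL/min
73 mL/min falls in the 'adequate renal function' range.

adequate renal function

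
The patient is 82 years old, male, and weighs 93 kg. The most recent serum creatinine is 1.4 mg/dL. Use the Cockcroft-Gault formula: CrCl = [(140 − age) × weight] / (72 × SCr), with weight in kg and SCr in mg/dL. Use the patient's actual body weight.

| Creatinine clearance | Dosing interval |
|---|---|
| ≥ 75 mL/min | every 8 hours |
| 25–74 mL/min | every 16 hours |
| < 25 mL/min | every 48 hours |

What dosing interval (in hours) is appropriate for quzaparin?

CrCl = (140 − 82) × 93 / (72 × 1.4) = 5394.0 / 100.80 ≈ 53.5 mL/min
CrCl ≈ 54 mL/min → bracket 25–74 mL/min → every 16 hours.

every 16 hours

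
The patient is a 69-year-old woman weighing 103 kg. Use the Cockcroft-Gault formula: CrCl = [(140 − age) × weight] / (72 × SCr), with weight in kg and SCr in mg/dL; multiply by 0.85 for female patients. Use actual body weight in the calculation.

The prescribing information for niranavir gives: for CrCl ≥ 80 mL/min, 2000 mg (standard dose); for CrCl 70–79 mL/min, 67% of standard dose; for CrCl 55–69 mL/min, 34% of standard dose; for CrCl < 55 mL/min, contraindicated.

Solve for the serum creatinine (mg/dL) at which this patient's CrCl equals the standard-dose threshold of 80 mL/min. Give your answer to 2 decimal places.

1.08 mg/dL

Standard dose requires CrCl ≥ 80 mL/min.
Set (140 − 69) × 103 × 0.85 / (72 × SCr) = 80
SCr = (140 − 69) × 103 × 0.85 / (72 × 80) = 1.079 mg/dL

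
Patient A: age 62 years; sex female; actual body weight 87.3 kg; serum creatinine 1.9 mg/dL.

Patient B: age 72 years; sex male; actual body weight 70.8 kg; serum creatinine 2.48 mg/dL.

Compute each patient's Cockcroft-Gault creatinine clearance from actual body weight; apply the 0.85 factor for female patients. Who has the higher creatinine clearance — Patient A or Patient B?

Patient A: CrCl = (140 − 62) × 87.3 / (72 × 1.9) × 0.85 = 6809.4 / 136.80 × 0.85 ≈ 42.3 mL/min
Patient B: CrCl = (140 − 72) × 70.8 / (72 × 2.48) = 4814.4 / 178.56 ≈ 27.0 mL/min
42.3 vs 27.0 mL/min → Patient A is higher.

Patient A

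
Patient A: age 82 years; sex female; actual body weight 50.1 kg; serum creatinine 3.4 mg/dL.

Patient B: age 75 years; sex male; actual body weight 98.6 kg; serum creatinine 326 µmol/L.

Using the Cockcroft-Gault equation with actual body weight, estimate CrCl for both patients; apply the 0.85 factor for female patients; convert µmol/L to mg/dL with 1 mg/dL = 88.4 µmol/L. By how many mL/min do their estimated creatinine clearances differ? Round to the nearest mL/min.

Patient A: CrCl = (140 − 82) × 50.1 / (72 × 3.4) × 0.85 = 2905.8 / 244.80 × 0.85 ≈ 10.1 mL/min
Patient B: SCr = 326 / 88.4 = 3.688 mg/dL
Patient B: CrCl = (140 − 75) × 98.6 / (72 × 3.688) = 6409.0 / 265.54 ≈ 24.1 mL/min
|10.1 − 24.1| = 14.0 mL/min

14 mL/min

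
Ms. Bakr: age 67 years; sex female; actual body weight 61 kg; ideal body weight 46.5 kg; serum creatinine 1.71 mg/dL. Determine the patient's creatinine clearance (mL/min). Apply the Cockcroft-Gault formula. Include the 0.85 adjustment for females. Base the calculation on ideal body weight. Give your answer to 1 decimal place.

23.4 mL/min

CrCl = (140 − 67) × 46.5 / (72 × 1.71) × 0.85 = 3394.5 / 123.12 × 0.85 ≈ 23.4 mL/min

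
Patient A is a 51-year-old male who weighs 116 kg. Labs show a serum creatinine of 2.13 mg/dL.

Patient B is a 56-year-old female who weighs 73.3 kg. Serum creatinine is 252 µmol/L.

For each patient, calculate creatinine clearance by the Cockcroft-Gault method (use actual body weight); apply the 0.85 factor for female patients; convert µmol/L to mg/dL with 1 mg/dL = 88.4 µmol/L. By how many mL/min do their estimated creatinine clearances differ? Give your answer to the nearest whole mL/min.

42 mL/min

Patient A: CrCl = (140 − 51) × 116 / (72 × 2.13) = 10324.0 / 153.36 ≈ 67.3 mL/min
Patient B: SCr = 252 / 88.4 = 2.851 mg/dL
Patient B: CrCl = (140 − 56) × 73.3 / (72 × 2.851) × 0.85 = 6157.2 / 205.27 × 0.85 ≈ 25.5 mL/min
|67.3 − 25.5| = 41.8 mL/min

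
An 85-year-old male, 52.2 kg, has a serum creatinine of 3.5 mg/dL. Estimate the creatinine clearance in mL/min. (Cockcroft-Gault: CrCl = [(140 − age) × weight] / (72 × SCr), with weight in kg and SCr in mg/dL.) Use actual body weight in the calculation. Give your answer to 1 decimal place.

11.4 mL/min

CrCl = (140 − 85) × 52.2 / (72 × 3.5) = 2871.0 / 252.00 ≈ 11.4 mL/min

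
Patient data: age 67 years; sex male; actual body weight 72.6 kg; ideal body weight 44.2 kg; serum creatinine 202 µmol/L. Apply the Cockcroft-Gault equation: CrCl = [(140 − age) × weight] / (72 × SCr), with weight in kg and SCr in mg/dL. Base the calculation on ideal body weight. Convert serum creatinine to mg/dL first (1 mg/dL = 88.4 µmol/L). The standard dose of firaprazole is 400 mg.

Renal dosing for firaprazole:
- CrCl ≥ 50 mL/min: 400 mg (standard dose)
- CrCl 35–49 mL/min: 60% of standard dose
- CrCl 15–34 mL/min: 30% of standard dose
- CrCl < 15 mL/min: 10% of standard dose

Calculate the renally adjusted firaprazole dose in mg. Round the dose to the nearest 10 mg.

120 mg

SCr = 202 / 88.4 = 2.285 mg/dL
CrCl = (140 − 67) × 44.2 / (72 × 2.285) = 3226.6 / 164.52 ≈ 19.6 mL/min
CrCl ≈ 20 mL/min → bracket 15–34 mL/min.
30% of 400 mg = 120 mg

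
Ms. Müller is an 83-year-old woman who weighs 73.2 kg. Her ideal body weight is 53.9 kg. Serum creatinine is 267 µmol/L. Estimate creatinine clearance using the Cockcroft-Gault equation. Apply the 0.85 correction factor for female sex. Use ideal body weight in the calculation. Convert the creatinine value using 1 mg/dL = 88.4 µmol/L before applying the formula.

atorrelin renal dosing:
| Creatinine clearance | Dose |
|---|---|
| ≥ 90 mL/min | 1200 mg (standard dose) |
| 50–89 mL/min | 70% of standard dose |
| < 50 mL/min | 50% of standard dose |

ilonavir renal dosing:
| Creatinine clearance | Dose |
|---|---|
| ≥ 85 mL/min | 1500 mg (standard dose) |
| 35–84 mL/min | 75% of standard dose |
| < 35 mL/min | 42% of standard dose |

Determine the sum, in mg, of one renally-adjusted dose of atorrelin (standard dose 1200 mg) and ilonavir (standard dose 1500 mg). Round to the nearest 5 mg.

SCr = 267 / 88.4 = 3.02 mg/dL
CrCl = (140 − 83) × 53.9 / (72 × 3.02) × 0.85 = 3072.3 / 217.44 × 0.85 ≈ 12.0 mL/min
CrCl ≈ 12 mL/min.
atorrelin: < 50 mL/min → 50% of 1200 mg = 600 mg.
ilonavir: < 35 mL/min → 42% of 1500 mg = 630 mg.
Total = 600 + 630 = 1230 mg.

1230 mg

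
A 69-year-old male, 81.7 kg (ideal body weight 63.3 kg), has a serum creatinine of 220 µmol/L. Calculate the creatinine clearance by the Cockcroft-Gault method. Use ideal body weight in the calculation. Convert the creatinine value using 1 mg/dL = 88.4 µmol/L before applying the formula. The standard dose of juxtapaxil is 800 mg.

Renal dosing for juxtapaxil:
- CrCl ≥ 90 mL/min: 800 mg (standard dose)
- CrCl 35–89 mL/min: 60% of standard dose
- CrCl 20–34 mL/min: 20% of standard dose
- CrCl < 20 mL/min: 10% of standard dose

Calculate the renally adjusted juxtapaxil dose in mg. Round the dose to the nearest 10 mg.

160 mg

SCr = 220 / 88.4 = 2.489 mg/dL
CrCl = (140 − 69) × 63.3 / (72 × 2.489) = 4494.3 / 179.21 ≈ 25.1 mL/min
CrCl ≈ 25 mL/min → bracket 20–34 mL/min.
20% of 800 mg = 160 mg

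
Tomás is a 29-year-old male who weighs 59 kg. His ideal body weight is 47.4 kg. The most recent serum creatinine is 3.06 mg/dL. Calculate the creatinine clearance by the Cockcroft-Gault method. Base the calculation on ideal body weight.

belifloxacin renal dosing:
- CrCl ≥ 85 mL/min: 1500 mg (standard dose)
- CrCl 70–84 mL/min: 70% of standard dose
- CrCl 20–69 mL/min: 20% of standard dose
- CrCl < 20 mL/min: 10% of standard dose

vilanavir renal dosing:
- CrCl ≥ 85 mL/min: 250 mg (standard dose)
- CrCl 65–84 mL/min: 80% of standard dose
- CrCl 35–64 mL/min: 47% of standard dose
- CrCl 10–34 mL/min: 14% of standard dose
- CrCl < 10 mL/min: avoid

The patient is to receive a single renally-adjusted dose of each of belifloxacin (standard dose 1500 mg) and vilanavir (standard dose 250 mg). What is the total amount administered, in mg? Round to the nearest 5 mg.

335 mg

CrCl = (140 − 29) × 47.4 / (72 × 3.06) = 5261.4 / 220.32 ≈ 23.9 mL/min
CrCl ≈ 24 mL/min.
belifloxacin: 20–69 mL/min → 20% of 1500 mg = 300 mg.
vilanavir: 10–34 mL/min → 14% of 250 mg = 35 mg.
Total = 300 + 35 = 335 mg.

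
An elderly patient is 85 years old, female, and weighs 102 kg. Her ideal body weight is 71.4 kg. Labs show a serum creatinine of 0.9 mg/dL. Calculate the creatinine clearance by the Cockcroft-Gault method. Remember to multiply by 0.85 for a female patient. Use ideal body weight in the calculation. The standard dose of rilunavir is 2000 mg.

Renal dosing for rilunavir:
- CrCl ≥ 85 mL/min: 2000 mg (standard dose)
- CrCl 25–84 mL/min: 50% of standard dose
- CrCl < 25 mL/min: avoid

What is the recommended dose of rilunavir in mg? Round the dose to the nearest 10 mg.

1000 mg

CrCl = (140 − 85) × 71.4 / (72 × 0.9) × 0.85 = 3927.0 / 64.80 × 0.85 ≈ 51.5 mL/min
CrCl ≈ 52 mL/min → bracket 25–84 mL/min.
50% of 2000 mg = 1000 mg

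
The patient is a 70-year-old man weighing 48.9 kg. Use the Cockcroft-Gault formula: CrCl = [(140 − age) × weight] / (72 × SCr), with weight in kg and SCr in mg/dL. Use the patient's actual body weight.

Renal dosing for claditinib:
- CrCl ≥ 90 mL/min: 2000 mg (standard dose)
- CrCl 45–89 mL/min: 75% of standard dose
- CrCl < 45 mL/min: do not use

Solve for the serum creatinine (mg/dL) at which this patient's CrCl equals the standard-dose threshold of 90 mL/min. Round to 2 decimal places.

Standard dose requires CrCl ≥ 90 mL/min.
Set (140 − 70) × 48.9 / (72 × SCr) = 90
SCr = (140 − 70) × 48.9 / (72 × 90) = 0.528 mg/dL

0.53 mg/dL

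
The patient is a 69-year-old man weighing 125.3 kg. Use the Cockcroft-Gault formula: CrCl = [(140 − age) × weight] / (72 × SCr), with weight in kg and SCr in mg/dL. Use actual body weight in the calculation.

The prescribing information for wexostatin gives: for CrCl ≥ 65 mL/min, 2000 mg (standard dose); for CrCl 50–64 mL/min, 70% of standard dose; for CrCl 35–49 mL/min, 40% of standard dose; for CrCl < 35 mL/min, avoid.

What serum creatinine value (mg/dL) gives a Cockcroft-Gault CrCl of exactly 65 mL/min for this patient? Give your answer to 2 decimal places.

Standard dose requires CrCl ≥ 65 mL/min.
Set (140 − 69) × 125.3 / (72 × SCr) = 65
SCr = (140 − 69) × 125.3 / (72 × 65) = 1.901 mg/dL

1.90 mg/dL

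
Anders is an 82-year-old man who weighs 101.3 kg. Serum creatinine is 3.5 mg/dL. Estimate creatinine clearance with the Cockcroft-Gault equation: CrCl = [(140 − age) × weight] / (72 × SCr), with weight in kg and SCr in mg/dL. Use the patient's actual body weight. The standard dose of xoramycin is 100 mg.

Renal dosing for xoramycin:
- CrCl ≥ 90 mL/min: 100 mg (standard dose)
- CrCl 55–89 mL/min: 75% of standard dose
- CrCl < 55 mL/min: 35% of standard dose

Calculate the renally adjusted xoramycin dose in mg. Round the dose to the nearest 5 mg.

35 mg

CrCl = (140 − 82) × 101.3 / (72 × 3.5) = 5875.4 / 252.00 ≈ 23.3 mL/min
CrCl ≈ 23 mL/min → bracket < 55 mL/min.
35% of 100 mg = 35 mg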